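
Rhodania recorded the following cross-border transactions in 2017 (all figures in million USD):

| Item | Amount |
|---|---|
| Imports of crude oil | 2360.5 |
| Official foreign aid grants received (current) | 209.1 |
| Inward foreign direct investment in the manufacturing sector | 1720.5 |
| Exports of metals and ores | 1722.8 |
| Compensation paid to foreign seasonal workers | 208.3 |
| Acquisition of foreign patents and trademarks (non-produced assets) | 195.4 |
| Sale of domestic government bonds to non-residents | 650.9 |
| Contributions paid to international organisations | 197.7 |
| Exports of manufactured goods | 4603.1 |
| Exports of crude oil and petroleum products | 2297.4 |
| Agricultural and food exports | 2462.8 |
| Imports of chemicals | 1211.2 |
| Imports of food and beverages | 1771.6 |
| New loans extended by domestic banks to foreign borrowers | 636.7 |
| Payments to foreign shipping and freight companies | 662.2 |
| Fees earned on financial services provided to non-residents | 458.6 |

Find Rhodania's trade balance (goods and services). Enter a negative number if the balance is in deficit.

5539.2

Goods: 4603.1 - 1211.2 + 2297.4 - 1771.6 - 2360.5 + 1722.8 + 2462.8 = 5742.8
Services: -662.2 + 458.6 = -203.6
Trade balance = 5742.8 + (-203.6) = 5539.2
(Excluded from the trade balance — secondary income: official foreign aid grants received (current) 209.1, contributions paid to international organisations 197.7; financial account: inward foreign direct investment in the manufacturing sector 1720.5, sale of domestic government bonds to non-residents 650.9, new loans extended by domestic banks to foreign borrowers 636.7; primary income: compensation paid to foreign seasonal workers 208.3; capital account: acquisition of foreign patents and trademarks (non-produced assets) 195.4.)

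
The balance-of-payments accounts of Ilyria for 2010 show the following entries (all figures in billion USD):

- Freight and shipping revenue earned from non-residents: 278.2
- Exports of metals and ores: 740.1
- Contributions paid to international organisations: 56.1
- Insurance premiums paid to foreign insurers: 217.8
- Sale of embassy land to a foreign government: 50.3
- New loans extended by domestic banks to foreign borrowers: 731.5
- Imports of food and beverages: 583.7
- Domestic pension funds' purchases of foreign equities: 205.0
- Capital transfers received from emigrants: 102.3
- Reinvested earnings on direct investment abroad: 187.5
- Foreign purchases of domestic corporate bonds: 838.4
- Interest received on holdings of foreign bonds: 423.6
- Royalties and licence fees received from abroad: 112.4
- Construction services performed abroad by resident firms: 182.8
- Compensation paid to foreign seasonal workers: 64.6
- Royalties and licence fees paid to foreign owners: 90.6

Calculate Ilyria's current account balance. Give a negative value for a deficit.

Goods: 740.1 - 583.7 = 156.4
Services: 182.8 + 278.2 + 112.4 - 217.8 - 90.6 = 265.0
Primary income: -64.6 + 187.5 + 423.6 = 546.5
Secondary income: -56.1
Current account = 156.4 + 265.0 + 546.5 + (-56.1) = 911.8
(Excluded from the current account — capital account: sale of embassy land to a foreign government 50.3, capital transfers received from emigrants 102.3; financial account: new loans extended by domestic banks to foreign borrowers 731.5, domestic pension funds' purchases of foreign equities 205.0, foreign purchases of domestic corporate bonds 838.4.)

911.8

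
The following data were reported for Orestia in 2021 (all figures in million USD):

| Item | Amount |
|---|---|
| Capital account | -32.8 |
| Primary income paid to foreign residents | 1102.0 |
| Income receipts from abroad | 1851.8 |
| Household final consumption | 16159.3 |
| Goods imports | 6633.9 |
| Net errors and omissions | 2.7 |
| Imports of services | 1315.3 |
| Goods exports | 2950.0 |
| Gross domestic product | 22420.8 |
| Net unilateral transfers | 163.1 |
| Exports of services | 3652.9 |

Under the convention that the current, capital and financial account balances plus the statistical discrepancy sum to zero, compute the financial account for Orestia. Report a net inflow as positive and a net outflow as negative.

463.5

Goods balance = 2950.0 - 6633.9 = -3683.9
Services balance = 3652.9 - 1315.3 = 2337.6
Trade balance (goods + services) = -3683.9 + 2337.6 = -1346.3
Net primary income = 1851.8 - 1102.0 = 749.8
Net secondary income = 163.1
Current account = -1346.3 + 749.8 + 163.1 = -433.4
Financial account = -(-433.4 + (-32.8) + 2.7) = 463.5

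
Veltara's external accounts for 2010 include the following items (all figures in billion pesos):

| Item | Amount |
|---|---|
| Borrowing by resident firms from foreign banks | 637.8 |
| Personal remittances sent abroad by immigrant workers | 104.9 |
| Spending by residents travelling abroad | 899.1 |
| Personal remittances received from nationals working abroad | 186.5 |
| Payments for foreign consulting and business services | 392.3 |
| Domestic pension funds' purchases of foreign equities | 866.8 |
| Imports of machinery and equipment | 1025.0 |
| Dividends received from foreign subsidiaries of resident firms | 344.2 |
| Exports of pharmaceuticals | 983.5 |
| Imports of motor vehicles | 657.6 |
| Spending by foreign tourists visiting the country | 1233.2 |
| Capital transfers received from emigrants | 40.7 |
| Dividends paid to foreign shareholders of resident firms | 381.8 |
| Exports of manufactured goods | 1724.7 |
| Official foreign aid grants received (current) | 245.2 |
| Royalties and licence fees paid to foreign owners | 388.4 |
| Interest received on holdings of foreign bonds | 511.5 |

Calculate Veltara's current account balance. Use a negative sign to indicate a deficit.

1379.7

Goods: -1025.0 - 657.6 + 1724.7 + 983.5 = 1025.6
Services: -899.1 - 388.4 - 392.3 + 1233.2 = -446.6
Primary income: 344.2 + 511.5 - 381.8 = 473.9
Secondary income: -104.9 + 245.2 + 186.5 = 326.8
Current account = 1025.6 + (-446.6) + 473.9 + 326.8 = 1379.7
(Excluded from the current account — financial account: borrowing by resident firms from foreign banks 637.8, domestic pension funds' purchases of foreign equities 866.8; capital account: capital transfers received from emigrants 40.7.)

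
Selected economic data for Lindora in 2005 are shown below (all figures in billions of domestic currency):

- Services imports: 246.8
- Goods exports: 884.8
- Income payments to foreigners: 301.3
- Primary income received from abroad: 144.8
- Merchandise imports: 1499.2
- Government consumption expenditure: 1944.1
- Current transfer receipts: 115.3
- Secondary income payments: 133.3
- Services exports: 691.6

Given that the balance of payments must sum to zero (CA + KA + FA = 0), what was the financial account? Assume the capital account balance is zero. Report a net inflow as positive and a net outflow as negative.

Goods balance = 884.8 - 1499.2 = -614.4
Services balance = 691.6 - 246.8 = 444.8
Trade balance (goods + services) = -614.4 + 444.8 = -169.6
Net primary income = 144.8 - 301.3 = -156.5
Net secondary income = 115.3 - 133.3 = -18.0
Current account = -169.6 + (-156.5) + (-18.0) = -344.1
Financial account = -(-344.1) = 344.1

344.1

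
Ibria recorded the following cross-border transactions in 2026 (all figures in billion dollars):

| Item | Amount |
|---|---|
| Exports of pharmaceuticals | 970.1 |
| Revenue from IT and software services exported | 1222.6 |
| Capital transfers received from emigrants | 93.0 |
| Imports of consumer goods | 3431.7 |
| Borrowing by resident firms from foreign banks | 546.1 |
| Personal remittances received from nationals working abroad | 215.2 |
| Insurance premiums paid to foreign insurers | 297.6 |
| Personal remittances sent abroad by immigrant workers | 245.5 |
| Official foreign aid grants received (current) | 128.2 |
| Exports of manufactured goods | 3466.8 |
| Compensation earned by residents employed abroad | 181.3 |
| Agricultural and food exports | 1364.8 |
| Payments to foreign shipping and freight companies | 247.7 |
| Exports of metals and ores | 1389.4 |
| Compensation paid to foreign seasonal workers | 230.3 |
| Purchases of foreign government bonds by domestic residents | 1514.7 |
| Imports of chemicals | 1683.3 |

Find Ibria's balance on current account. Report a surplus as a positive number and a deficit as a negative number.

Goods: 1389.4 + 3466.8 + 1364.8 + 970.1 - 1683.3 - 3431.7 = 2076.1
Services: -247.7 + 1222.6 - 297.6 = 677.3
Primary income: 181.3 - 230.3 = -49.0
Secondary income: 215.2 - 245.5 + 128.2 = 97.9
Current account = 2076.1 + 677.3 + (-49.0) + 97.9 = 2802.3
(Excluded from the current account — capital account: capital transfers received from emigrants 93.0; financial account: borrowing by resident firms from foreign banks 546.1, purchases of foreign government bonds by domestic residents 1514.7.)

2802.3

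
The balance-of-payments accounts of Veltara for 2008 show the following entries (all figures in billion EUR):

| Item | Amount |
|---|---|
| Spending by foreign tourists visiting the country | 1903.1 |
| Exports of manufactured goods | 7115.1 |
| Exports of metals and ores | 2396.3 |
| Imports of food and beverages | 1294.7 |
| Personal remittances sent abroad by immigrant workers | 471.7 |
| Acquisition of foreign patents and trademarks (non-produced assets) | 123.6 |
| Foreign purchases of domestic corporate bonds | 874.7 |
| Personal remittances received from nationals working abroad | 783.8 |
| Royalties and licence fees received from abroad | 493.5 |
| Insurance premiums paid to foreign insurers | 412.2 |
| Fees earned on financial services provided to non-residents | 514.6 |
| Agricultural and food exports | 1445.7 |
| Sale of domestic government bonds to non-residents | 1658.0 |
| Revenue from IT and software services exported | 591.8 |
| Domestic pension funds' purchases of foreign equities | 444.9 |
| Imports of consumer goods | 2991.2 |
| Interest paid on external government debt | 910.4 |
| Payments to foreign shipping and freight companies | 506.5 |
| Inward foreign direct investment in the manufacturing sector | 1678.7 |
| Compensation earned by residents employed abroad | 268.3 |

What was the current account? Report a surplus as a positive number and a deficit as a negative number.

Goods: 7115.1 - 2991.2 + 2396.3 + 1445.7 - 1294.7 = 6671.2
Services: 591.8 - 412.2 + 493.5 + 1903.1 + 514.6 - 506.5 = 2584.3
Primary income: -910.4 + 268.3 = -642.1
Secondary income: 783.8 - 471.7 = 312.1
Current account = 6671.2 + 2584.3 + (-642.1) + 312.1 = 8925.5
(Excluded from the current account — capital account: acquisition of foreign patents and trademarks (non-produced assets) 123.6; financial account: foreign purchases of domestic corporate bonds 874.7, sale of domestic government bonds to non-residents 1658.0, domestic pension funds' purchases of foreign equities 444.9, inward foreign direct investment in the manufacturing sector 1678.7.)

8925.5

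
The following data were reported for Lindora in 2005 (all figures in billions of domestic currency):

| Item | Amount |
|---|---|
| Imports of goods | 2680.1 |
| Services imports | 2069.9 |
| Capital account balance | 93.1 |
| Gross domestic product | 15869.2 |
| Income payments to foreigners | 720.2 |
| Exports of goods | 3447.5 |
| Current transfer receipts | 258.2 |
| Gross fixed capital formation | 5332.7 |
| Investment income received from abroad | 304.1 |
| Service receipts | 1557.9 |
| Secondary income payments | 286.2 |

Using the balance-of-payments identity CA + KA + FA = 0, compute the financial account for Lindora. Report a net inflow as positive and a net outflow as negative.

95.6

Goods balance = 3447.5 - 2680.1 = 767.4
Services balance = 1557.9 - 2069.9 = -512.0
Trade balance (goods + services) = 767.4 + (-512.0) = 255.4
Net primary income = 304.1 - 720.2 = -416.1
Net secondary income = 258.2 - 286.2 = -28.0
Current account = 255.4 + (-416.1) + (-28.0) = -188.7
Financial account = -(-188.7 + 93.1) = 95.6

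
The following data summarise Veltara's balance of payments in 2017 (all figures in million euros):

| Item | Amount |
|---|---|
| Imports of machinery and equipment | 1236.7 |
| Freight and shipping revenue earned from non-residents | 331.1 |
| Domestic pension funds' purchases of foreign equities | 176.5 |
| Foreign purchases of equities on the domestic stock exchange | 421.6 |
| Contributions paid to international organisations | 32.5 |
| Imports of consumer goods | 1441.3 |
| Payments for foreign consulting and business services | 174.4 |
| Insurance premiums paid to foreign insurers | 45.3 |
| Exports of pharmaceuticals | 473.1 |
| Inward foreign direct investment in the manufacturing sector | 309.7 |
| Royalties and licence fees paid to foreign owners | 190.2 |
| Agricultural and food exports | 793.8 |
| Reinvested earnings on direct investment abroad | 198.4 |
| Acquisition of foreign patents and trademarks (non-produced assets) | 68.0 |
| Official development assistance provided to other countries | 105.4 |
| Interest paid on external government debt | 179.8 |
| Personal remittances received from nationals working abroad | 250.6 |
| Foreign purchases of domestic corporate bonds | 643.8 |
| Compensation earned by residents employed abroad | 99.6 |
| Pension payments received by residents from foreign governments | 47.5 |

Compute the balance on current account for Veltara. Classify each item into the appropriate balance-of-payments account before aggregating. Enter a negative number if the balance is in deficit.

-1211.5

Goods: -1441.3 + 473.1 - 1236.7 + 793.8 = -1411.1
Services: -45.3 - 190.2 - 174.4 + 331.1 = -78.8
Primary income: 99.6 - 179.8 + 198.4 = 118.2
Secondary income: 47.5 - 105.4 + 250.6 - 32.5 = 160.2
Current account = (-1411.1) + (-78.8) + 118.2 + 160.2 = -1211.5
(Excluded from the current account — financial account: domestic pension funds' purchases of foreign equities 176.5, foreign purchases of equities on the domestic stock exchange 421.6, inward foreign direct investment in the manufacturing sector 309.7, foreign purchases of domestic corporate bonds 643.8; capital account: acquisition of foreign patents and trademarks (non-produced assets) 68.0.)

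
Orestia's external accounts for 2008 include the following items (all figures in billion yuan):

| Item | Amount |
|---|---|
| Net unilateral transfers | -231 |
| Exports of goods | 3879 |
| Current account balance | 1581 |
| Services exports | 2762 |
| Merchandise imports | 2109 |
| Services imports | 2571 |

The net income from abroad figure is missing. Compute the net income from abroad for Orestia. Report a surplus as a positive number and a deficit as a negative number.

Current account = goods balance + services balance + net primary income + net secondary income
Sum of the known components = 1730
Net income from abroad = CA - (known components) = 1581 - 1730 = -149

-149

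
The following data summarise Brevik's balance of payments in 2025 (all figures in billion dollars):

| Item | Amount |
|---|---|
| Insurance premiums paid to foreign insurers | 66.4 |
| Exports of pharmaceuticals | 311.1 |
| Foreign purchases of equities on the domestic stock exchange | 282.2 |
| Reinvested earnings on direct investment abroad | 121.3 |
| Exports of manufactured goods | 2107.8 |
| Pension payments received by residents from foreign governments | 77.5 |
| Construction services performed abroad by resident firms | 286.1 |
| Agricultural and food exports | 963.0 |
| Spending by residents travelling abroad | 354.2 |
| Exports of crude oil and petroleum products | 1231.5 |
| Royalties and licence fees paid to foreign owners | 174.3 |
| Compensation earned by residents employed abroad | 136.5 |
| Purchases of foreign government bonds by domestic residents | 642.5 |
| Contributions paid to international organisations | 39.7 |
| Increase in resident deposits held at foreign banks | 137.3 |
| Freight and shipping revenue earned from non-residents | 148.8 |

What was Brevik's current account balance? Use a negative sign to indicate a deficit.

4749.0

Goods: 1231.5 + 2107.8 + 311.1 + 963.0 = 4613.4
Services: 286.1 - 354.2 - 66.4 - 174.3 + 148.8 = -160.0
Primary income: 136.5 + 121.3 = 257.8
Secondary income: -39.7 + 77.5 = 37.8
Current account = 4613.4 + (-160.0) + 257.8 + 37.8 = 4749.0
(Excluded from the current account — financial account: foreign purchases of equities on the domestic stock exchange 282.2, purchases of foreign government bonds by domestic residents 642.5, increase in resident deposits held at foreign banks 137.3.)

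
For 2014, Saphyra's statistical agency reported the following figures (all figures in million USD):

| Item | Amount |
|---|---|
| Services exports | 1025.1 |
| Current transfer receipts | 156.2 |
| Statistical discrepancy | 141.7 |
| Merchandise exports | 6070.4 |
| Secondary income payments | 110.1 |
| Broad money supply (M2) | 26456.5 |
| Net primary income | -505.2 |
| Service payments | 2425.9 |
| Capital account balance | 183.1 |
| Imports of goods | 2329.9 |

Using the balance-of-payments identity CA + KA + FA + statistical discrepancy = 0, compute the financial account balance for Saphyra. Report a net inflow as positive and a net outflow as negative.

-2205.4

Goods balance = 6070.4 - 2329.9 = 3740.5
Services balance = 1025.1 - 2425.9 = -1400.8
Trade balance (goods + services) = 3740.5 + (-1400.8) = 2339.7
Net primary income = -505.2
Net secondary income = 156.2 - 110.1 = 46.1
Current account = 2339.7 + (-505.2) + 46.1 = 1880.6
Financial account = -(1880.6 + 183.1 + 141.7) = -2205.4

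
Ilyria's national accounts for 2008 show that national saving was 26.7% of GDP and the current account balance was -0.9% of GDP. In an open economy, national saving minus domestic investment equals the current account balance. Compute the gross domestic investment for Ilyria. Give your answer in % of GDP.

27.6

S - I = CA (net lending to the rest of the world).
I = S - CA = 26.7 - (-0.9) = 27.6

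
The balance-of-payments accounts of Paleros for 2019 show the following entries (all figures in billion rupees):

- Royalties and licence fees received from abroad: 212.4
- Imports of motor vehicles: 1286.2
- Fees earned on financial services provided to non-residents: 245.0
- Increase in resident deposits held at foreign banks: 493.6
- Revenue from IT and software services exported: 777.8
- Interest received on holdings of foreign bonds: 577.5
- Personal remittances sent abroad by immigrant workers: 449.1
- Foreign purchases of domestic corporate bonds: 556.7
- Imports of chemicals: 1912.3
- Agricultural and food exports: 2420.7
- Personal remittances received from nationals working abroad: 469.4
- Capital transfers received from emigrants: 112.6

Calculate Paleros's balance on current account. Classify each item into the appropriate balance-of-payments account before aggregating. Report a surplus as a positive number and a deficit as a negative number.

1055.2

Goods: 2420.7 - 1912.3 - 1286.2 = -777.8
Services: 212.4 + 777.8 + 245.0 = 1235.2
Primary income: 577.5
Secondary income: -449.1 + 469.4 = 20.3
Current account = (-777.8) + 1235.2 + 577.5 + 20.3 = 1055.2
(Excluded from the current account — financial account: increase in resident deposits held at foreign banks 493.6, foreign purchases of domestic corporate bonds 556.7; capital account: capital transfers received from emigrants 112.6.)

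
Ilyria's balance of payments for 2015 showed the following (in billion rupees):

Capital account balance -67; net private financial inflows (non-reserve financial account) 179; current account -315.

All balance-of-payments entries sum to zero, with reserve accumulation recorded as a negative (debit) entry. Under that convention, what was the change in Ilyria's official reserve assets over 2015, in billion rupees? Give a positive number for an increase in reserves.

Official reserve transactions balance = -((-315) + (-67) + 179) = 203
An accumulation of reserves is recorded as a debit (negative entry), so the change in the stock of reserves is the negative of that balance.
Change in official reserves = -(203) = -203

-203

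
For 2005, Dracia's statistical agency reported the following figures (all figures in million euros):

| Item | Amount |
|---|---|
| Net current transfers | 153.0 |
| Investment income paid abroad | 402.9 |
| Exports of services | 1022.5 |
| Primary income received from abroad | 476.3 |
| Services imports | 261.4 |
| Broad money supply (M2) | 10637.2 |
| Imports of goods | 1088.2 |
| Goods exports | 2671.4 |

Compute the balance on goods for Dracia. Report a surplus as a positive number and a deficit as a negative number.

1583.2

Goods balance = 2671.4 - 1088.2 = 1583.2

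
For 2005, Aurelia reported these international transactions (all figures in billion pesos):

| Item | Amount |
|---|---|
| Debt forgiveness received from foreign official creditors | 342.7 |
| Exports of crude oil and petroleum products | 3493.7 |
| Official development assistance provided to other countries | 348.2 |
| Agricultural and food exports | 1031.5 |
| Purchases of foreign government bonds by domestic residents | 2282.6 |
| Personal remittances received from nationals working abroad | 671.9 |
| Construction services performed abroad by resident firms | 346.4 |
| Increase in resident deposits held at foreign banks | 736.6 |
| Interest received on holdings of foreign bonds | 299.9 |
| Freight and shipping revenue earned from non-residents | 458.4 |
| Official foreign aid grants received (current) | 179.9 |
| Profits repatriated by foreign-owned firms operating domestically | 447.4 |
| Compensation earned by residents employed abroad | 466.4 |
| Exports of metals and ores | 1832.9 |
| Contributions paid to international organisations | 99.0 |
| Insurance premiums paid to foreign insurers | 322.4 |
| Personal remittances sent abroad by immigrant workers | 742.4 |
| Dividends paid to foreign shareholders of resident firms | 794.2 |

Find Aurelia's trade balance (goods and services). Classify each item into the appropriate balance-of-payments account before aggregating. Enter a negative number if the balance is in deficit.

6840.5

Goods: 1832.9 + 3493.7 + 1031.5 = 6358.1
Services: 346.4 - 322.4 + 458.4 = 482.4
Trade balance = 6358.1 + 482.4 = 6840.5
(Excluded from the trade balance — capital account: debt forgiveness received from foreign official creditors 342.7; secondary income: official development assistance provided to other countries 348.2, personal remittances received from nationals working abroad 671.9, official foreign aid grants received (current) 179.9, contributions paid to international organisations 99.0, personal remittances sent abroad by immigrant workers 742.4; financial account: purchases of foreign government bonds by domestic residents 2282.6, increase in resident deposits held at foreign banks 736.6; primary income: interest received on holdings of foreign bonds 299.9, profits repatriated by foreign-owned firms operating domestically 447.4, compensation earned by residents employed abroad 466.4, dividends paid to foreign shareholders of resident firms 794.2.)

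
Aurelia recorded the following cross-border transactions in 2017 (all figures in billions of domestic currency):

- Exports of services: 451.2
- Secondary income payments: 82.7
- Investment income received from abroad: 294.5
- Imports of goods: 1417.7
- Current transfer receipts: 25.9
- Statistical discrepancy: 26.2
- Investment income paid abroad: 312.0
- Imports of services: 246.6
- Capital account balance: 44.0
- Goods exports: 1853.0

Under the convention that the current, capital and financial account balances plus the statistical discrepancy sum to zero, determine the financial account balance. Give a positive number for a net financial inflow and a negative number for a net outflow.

Goods balance = 1853.0 - 1417.7 = 435.3
Services balance = 451.2 - 246.6 = 204.6
Trade balance (goods + services) = 435.3 + 204.6 = 639.9
Net primary income = 294.5 - 312.0 = -17.5
Net secondary income = 25.9 - 82.7 = -56.8
Current account = 639.9 + (-17.5) + (-56.8) = 565.6
Financial account = -(565.6 + 44.0 + 26.2) = -635.8

-635.8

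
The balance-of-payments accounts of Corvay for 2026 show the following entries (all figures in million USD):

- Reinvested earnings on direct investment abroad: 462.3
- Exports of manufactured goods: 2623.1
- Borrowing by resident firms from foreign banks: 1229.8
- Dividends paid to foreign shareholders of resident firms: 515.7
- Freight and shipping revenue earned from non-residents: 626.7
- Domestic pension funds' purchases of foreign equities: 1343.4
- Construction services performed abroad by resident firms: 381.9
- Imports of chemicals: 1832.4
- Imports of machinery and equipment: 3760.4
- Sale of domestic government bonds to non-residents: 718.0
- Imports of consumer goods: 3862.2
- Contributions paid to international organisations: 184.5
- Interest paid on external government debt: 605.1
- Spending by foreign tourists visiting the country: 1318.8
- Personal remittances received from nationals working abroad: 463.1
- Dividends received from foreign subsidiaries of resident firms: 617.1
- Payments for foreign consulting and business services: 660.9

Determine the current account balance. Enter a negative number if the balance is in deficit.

Goods: -3862.2 + 2623.1 - 1832.4 - 3760.4 = -6831.9
Services: 381.9 + 1318.8 - 660.9 + 626.7 = 1666.5
Primary income: 462.3 + 617.1 - 605.1 - 515.7 = -41.4
Secondary income: -184.5 + 463.1 = 278.6
Current account = (-6831.9) + 1666.5 + (-41.4) + 278.6 = -4928.2
(Excluded from the current account — financial account: borrowing by resident firms from foreign banks 1229.8, domestic pension funds' purchases of foreign equities 1343.4, sale of domestic government bonds to non-residents 718.0.)

-4928.2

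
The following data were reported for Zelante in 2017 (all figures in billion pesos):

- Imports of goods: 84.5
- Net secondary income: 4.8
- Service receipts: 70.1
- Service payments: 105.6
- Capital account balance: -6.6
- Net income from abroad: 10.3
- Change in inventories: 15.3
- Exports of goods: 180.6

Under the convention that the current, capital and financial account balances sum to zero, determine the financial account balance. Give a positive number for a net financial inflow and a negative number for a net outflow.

Goods balance = 180.6 - 84.5 = 96.1
Services balance = 70.1 - 105.6 = -35.5
Trade balance (goods + services) = 96.1 + (-35.5) = 60.6
Net primary income = 10.3
Net secondary income = 4.8
Current account = 60.6 + 10.3 + 4.8 = 75.7
Financial account = -(75.7 + (-6.6)) = -69.1

-69.1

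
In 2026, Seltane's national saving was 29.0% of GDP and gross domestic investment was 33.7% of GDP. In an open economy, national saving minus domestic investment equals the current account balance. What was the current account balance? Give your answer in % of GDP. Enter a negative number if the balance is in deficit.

S - I = CA (net lending to the rest of the world).
CA = S - I = 29.0 - 33.7 = -4.7

-4.7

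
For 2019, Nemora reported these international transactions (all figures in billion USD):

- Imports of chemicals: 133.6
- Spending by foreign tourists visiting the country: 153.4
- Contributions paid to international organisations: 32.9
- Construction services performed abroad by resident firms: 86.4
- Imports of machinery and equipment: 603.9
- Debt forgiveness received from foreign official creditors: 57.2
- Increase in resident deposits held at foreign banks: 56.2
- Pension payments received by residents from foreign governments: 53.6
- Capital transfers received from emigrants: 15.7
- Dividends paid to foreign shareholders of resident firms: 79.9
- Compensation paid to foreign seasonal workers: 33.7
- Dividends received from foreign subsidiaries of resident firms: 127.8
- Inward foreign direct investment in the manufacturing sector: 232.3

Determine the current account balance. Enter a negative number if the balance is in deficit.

-462.8

Goods: -133.6 - 603.9 = -737.5
Services: 86.4 + 153.4 = 239.8
Primary income: 127.8 - 79.9 - 33.7 = 14.2
Secondary income: -32.9 + 53.6 = 20.7
Current account = (-737.5) + 239.8 + 14.2 + 20.7 = -462.8
(Excluded from the current account — capital account: debt forgiveness received from foreign official creditors 57.2, capital transfers received from emigrants 15.7; financial account: increase in resident deposits held at foreign banks 56.2, inward foreign direct investment in the manufacturing sector 232.3.)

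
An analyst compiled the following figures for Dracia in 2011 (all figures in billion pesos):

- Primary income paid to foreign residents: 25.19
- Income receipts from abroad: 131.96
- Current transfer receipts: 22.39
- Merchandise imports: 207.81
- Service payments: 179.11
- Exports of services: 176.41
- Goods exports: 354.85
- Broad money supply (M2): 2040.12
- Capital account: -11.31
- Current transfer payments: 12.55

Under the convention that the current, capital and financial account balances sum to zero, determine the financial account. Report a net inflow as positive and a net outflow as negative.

-249.64

Goods balance = 354.85 - 207.81 = 147.04
Services balance = 176.41 - 179.11 = -2.70
Trade balance (goods + services) = 147.04 + (-2.70) = 144.34
Net primary income = 131.96 - 25.19 = 106.77
Net secondary income = 22.39 - 12.55 = 9.84
Current account = 144.34 + 106.77 + 9.84 = 260.95
Financial account = -(260.95 + (-11.31)) = -249.64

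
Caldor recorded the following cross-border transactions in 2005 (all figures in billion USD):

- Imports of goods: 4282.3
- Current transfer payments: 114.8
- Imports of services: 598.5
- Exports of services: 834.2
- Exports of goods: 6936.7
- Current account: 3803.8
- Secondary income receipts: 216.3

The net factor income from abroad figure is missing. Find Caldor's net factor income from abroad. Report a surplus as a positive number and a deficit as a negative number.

812.2

Current account = goods balance + services balance + net primary income + net secondary income
Sum of the known components = 2991.6
Net factor income from abroad = CA - (known components) = 3803.8 - 2991.6 = 812.2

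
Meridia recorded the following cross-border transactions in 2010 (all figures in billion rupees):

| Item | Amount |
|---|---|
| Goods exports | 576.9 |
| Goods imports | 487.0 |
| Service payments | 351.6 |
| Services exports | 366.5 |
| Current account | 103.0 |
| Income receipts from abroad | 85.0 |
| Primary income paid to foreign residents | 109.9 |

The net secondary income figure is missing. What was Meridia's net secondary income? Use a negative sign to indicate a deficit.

23.1

Current account = goods balance + services balance + net primary income + net secondary income
Sum of the known components = 79.9
Net secondary income = CA - (known components) = 103.0 - 79.9 = 23.1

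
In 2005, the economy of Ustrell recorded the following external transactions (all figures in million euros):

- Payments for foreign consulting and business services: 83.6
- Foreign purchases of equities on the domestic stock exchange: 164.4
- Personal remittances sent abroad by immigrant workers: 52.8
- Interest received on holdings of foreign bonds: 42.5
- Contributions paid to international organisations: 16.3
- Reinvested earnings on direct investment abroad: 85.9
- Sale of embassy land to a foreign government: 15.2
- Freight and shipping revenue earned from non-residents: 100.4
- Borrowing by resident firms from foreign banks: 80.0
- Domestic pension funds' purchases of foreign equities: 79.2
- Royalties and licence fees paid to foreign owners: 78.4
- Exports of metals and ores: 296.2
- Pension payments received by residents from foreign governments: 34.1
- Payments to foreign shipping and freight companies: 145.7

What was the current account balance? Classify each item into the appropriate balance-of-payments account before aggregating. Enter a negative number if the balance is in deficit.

Goods: 296.2
Services: 100.4 - 83.6 - 78.4 - 145.7 = -207.3
Primary income: 42.5 + 85.9 = 128.4
Secondary income: -16.3 - 52.8 + 34.1 = -35.0
Current account = 296.2 + (-207.3) + 128.4 + (-35.0) = 182.3
(Excluded from the current account — financial account: foreign purchases of equities on the domestic stock exchange 164.4, borrowing by resident firms from foreign banks 80.0, domestic pension funds' purchases of foreign equities 79.2; capital account: sale of embassy land to a foreign government 15.2.)

182.3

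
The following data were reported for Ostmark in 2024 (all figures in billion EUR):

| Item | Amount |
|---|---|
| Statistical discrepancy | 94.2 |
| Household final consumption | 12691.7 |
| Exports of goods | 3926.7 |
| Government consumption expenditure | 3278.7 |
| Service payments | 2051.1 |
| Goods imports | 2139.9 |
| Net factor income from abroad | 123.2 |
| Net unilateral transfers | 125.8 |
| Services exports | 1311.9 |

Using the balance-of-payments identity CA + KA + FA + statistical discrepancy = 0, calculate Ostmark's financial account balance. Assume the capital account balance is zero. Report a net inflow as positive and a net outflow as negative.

-1390.8

Goods balance = 3926.7 - 2139.9 = 1786.8
Services balance = 1311.9 - 2051.1 = -739.2
Trade balance (goods + services) = 1786.8 + (-739.2) = 1047.6
Net primary income = 123.2
Net secondary income = 125.8
Current account = 1047.6 + 123.2 + 125.8 = 1296.6
Financial account = -(1296.6 + 94.2) = -1390.8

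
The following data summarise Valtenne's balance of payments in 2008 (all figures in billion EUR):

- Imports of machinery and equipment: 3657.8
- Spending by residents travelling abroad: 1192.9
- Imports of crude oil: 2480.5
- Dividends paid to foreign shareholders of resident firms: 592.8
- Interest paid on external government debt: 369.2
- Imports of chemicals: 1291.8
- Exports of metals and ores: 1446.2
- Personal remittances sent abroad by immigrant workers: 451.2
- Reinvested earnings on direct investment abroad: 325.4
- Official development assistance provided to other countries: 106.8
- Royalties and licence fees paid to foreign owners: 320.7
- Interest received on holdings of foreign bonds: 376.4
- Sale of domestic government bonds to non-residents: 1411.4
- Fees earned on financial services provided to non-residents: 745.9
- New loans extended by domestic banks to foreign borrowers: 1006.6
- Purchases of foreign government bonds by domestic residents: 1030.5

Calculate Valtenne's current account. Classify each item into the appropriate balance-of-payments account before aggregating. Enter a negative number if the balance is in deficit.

-7569.8

Goods: -1291.8 - 2480.5 + 1446.2 - 3657.8 = -5983.9
Services: -1192.9 - 320.7 + 745.9 = -767.7
Primary income: 325.4 - 592.8 - 369.2 + 376.4 = -260.2
Secondary income: -451.2 - 106.8 = -558.0
Current account = (-5983.9) + (-767.7) + (-260.2) + (-558.0) = -7569.8
(Excluded from the current account — financial account: sale of domestic government bonds to non-residents 1411.4, new loans extended by domestic banks to foreign borrowers 1006.6, purchases of foreign government bonds by domestic residents 1030.5.)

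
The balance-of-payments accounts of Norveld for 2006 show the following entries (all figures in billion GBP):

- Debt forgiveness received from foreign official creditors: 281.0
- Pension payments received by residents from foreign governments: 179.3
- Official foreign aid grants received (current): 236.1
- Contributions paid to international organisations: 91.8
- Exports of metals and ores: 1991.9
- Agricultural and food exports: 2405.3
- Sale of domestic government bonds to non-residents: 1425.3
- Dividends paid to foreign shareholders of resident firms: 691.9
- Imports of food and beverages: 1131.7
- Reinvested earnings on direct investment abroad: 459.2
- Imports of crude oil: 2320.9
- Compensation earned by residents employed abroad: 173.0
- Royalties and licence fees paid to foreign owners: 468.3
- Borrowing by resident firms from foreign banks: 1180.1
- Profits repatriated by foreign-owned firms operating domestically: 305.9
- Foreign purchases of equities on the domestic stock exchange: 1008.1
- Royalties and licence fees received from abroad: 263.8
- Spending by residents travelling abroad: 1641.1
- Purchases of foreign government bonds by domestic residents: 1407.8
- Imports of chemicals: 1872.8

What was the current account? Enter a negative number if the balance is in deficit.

Goods: -2320.9 - 1872.8 + 1991.9 + 2405.3 - 1131.7 = -928.2
Services: 263.8 - 468.3 - 1641.1 = -1845.6
Primary income: -691.9 - 305.9 + 459.2 + 173.0 = -365.6
Secondary income: 179.3 + 236.1 - 91.8 = 323.6
Current account = (-928.2) + (-1845.6) + (-365.6) + 323.6 = -2815.8
(Excluded from the current account — capital account: debt forgiveness received from foreign official creditors 281.0; financial account: sale of domestic government bonds to non-residents 1425.3, borrowing by resident firms from foreign banks 1180.1, foreign purchases of equities on the domestic stock exchange 1008.1, purchases of foreign government bonds by domestic residents 1407.8.)

-2815.8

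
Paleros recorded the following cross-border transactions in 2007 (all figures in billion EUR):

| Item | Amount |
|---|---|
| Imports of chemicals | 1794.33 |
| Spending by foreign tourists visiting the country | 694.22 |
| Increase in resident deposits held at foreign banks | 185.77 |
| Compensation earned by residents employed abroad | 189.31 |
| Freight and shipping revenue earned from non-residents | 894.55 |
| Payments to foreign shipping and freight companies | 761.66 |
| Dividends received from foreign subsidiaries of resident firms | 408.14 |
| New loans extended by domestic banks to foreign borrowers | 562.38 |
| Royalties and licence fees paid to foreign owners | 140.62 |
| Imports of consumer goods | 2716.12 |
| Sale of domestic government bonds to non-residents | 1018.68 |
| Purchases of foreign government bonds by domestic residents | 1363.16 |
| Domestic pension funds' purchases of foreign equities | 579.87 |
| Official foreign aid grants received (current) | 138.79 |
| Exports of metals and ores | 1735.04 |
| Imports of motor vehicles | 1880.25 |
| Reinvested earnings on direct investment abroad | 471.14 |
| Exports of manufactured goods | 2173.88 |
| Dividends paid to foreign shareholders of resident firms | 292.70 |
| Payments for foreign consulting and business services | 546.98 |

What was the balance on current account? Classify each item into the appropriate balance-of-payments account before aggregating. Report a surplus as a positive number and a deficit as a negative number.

Goods: 2173.88 + 1735.04 - 2716.12 - 1794.33 - 1880.25 = -2481.78
Services: -761.66 + 894.55 + 694.22 - 140.62 - 546.98 = 139.51
Primary income: 408.14 + 189.31 + 471.14 - 292.70 = 775.89
Secondary income: 138.79
Current account = (-2481.78) + 139.51 + 775.89 + 138.79 = -1427.59
(Excluded from the current account — financial account: increase in resident deposits held at foreign banks 185.77, new loans extended by domestic banks to foreign borrowers 562.38, sale of domestic government bonds to non-residents 1018.68, purchases of foreign government bonds by domestic residents 1363.16, domestic pension funds' purchases of foreign equities 579.87.)

-1427.59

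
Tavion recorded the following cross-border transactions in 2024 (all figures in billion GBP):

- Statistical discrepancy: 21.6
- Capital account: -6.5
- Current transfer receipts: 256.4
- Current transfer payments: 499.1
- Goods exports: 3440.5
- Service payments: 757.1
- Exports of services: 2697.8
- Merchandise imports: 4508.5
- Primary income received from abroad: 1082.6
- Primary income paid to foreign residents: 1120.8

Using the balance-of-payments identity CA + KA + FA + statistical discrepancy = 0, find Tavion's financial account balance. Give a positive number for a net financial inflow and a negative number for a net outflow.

-606.9

Goods balance = 3440.5 - 4508.5 = -1068.0
Services balance = 2697.8 - 757.1 = 1940.7
Trade balance (goods + services) = -1068.0 + 1940.7 = 872.7
Net primary income = 1082.6 - 1120.8 = -38.2
Net secondary income = 256.4 - 499.1 = -242.7
Current account = 872.7 + (-38.2) + (-242.7) = 591.8
Financial account = -(591.8 + (-6.5) + 21.6) = -606.9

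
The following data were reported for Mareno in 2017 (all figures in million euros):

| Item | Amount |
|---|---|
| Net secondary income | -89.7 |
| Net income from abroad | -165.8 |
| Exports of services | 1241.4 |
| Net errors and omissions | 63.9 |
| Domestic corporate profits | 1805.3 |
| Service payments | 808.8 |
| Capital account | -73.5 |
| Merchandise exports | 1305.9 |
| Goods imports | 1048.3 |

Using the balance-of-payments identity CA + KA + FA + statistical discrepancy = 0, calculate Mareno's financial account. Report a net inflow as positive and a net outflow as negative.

-425.1

Goods balance = 1305.9 - 1048.3 = 257.6
Services balance = 1241.4 - 808.8 = 432.6
Trade balance (goods + services) = 257.6 + 432.6 = 690.2
Net primary income = -165.8
Net secondary income = -89.7
Current account = 690.2 + (-165.8) + (-89.7) = 434.7
Financial account = -(434.7 + (-73.5) + 63.9) = -425.1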